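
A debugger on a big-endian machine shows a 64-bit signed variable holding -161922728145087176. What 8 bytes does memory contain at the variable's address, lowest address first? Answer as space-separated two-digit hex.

Two's complement of -161922728145087176 in 64 bits: 161922728145087176 = 0x023F43DD04266AC8; invert → 0xFDC0BC22FBD99537; add 1 → 0xFDC0BC22FBD99538.
Split into bytes (most-significant first): FD C0 BC 22 FB D9 95 38.
In big-endian order the high byte comes first in memory.
So the memory order matches the most-significant-first order: FD C0 BC 22 FB D9 95 38.

FD C0 BC 22 FB D9 95 38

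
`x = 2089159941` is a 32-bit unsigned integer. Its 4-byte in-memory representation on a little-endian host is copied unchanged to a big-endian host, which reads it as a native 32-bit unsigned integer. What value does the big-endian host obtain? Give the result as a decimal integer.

2089159941 in 32-bit hexadecimal is 0x7C860D05.
Stored little-endian, the bytes at ascending addresses are 05 0D 86 7C.
Read back as big-endian, the last byte is least significant, giving 0x050D867C.
0x050D867C = 84772476.

84772476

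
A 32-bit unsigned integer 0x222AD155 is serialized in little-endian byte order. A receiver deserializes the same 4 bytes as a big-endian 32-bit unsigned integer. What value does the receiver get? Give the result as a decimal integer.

Stored little-endian, the bytes at ascending addresses are 55 D1 2A 22.
Read back as big-endian, the last byte is least significant, giving 0x55D12A22.
0x55D12A22 = 1439771170.

1439771170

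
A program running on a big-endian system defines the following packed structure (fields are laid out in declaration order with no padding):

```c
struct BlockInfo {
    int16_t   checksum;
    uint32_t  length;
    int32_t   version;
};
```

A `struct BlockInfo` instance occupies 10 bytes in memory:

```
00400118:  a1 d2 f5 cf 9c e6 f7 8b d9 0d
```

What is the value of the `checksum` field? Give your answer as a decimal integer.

-24110

`checksum` is the first field, at byte offset 0, occupying 2 bytes.
Bytes at offsets 0..1: A1 D2.
Big-endian stores the most-significant byte at the lowest address.
The bytes are already most-significant first: 0xA1D2.
Top bit is set, so as a signed 16-bit value this is 0xA1D2 − 2^16 = -24110.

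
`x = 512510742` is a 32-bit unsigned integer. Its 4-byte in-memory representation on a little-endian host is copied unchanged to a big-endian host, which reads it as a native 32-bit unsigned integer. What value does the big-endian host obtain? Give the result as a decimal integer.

374049822

512510742 in 32-bit hexadecimal is 0x1E8C4B16.
Stored little-endian, the bytes at ascending addresses are 16 4B 8C 1E.
Read back as big-endian, the last byte is least significant, giving 0x164B8C1E.
0x164B8C1E = 374049822.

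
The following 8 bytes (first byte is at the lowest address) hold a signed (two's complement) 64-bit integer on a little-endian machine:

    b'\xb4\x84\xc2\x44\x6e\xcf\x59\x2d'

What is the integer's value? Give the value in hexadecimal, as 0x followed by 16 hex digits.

0x2D59CF6E44C284B4

Little-endian: lowest address holds the least-significant byte.
Reassemble most-significant byte first: 2D 59 CF 6E 44 C2 84 B4 → 0x2D59CF6E44C284B4.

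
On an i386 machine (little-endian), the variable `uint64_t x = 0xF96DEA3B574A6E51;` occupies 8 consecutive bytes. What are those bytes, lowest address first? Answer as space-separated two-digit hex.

51 6E 4A 57 3B EA 6D F9

Split into bytes (most-significant first): F9 6D EA 3B 57 4A 6E 51.
In little-endian order the low byte comes first in memory.
So at ascending addresses the bytes are 51 6E 4A 57 3B EA 6D F9.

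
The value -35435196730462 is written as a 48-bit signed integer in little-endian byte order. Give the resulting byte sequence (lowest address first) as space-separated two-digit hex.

A2 B3 AF 99 C5 DF

Two's complement of -35435196730462 in 48 bits: 35435196730462 = 0x203A66504C5E; invert → 0xDFC599AFB3A1; add 1 → 0xDFC599AFB3A2.
Split into bytes (most-significant first): DF C5 99 AF B3 A2.
In little-endian order the low byte comes first in memory.
So at ascending addresses the bytes are A2 B3 AF 99 C5 DF.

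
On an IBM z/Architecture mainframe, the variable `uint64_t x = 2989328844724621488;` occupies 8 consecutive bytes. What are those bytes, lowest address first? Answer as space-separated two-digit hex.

29 7C 3A BF 02 A3 D0 B0

2989328844724621488 in hexadecimal, padded to 64 bits, is 0x297C3ABF02A3D0B0.
Split into bytes (most-significant first): 29 7C 3A BF 02 A3 D0 B0.
In big-endian order the high byte comes first in memory.
So the memory order matches the most-significant-first order: 29 7C 3A BF 02 A3 D0 B0.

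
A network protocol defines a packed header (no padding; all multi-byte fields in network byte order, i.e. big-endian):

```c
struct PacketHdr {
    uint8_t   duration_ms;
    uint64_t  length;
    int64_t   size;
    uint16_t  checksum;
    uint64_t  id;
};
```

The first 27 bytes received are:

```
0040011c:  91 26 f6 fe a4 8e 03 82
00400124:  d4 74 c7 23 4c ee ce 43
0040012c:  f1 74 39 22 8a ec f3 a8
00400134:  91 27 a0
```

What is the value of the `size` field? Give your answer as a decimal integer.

8414733242096042993

`size` follows `duration_ms` (1 B), `length` (8 B), so it starts at offset 1 + 8 = 9 and occupies 8 bytes.
Bytes at offsets 9..16: 74 C7 23 4C EE CE 43 F1.
Big-endian: lowest address holds the most-significant byte.
The bytes are already most-significant first: 0x74C7234CEECE43F1.
0x74C7234CEECE43F1 = 8414733242096042993.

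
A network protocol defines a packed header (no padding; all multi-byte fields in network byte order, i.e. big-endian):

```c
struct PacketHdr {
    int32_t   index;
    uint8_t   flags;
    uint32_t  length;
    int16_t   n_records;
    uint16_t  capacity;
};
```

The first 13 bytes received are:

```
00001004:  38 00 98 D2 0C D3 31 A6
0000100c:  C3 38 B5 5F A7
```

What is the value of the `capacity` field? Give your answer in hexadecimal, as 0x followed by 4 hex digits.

`capacity` follows `index` (4 B), `flags` (1 B), `length` (4 B), `n_records` (2 B), so it starts at offset 4 + 1 + 4 + 2 = 11 and occupies 2 bytes.
Bytes at offsets 11..12: 5F A7.
Big-endian: lowest address holds the most-significant byte.
The bytes are already most-significant first: 0x5FA7.

0x5FA7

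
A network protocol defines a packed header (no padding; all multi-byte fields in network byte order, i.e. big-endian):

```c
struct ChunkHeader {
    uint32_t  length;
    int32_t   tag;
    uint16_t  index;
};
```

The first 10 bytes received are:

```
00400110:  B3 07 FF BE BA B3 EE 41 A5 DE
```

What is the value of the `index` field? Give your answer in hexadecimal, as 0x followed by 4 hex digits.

0xA5DE

`index` follows `length` (4 B), `tag` (4 B), so it starts at offset 4 + 4 = 8 and occupies 2 bytes.
Bytes at offsets 8..9: A5 DE.
In big-endian order the high byte comes first in memory.
The bytes are already most-significant first: 0xA5DE.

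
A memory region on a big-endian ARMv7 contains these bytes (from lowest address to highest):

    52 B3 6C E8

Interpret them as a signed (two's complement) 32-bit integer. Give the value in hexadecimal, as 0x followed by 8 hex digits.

0x52B36CE8

In big-endian order the high byte comes first in memory.
The bytes are already most-significant first: 0x52B36CE8.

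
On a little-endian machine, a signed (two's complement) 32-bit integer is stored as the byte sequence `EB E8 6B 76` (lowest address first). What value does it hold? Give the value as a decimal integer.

1986783467

Little-endian stores the least-significant byte at the lowest address.
Reassemble most-significant byte first: 76 6B E8 EB → 0x766BE8EB.
0x766BE8EB = 1986783467.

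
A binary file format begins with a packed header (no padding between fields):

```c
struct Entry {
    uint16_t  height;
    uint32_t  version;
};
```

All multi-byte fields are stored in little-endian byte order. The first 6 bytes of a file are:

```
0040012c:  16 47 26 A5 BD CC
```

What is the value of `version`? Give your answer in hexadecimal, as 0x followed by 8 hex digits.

`version` follows `height` (2 bytes), so it starts at byte offset 2 and occupies 4 bytes.
Bytes at offsets 2..5: 26 A5 BD CC.
Little-endian: lowest address holds the least-significant byte.
Reassemble most-significant byte first: CC BD A5 26 → 0xCCBDA526.

0xCCBDA526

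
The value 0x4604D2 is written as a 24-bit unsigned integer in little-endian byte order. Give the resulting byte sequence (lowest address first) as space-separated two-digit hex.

D2 04 46

Split into bytes (most-significant first): 46 04 D2.
Little-endian: lowest address holds the least-significant byte.
So at ascending addresses the bytes are D2 04 46.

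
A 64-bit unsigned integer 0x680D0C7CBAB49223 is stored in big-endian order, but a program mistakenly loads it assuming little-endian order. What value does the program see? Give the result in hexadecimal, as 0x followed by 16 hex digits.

0x2392B4BA7C0C0D68

Stored big-endian, the bytes at ascending addresses are 68 0D 0C 7C BA B4 92 23.
Read back as little-endian, the first byte is least significant, giving 0x2392B4BA7C0C0D68.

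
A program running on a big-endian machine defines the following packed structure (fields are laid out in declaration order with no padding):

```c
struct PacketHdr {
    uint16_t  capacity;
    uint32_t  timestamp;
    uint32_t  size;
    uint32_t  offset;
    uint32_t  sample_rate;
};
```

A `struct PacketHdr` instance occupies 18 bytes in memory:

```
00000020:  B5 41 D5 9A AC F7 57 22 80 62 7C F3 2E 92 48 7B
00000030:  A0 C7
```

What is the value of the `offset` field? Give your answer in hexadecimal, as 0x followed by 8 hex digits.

`offset` follows `capacity` (2 B), `timestamp` (4 B), `size` (4 B), so it starts at offset 2 + 4 + 4 = 10 and occupies 4 bytes.
Bytes at offsets 10..13: 7C F3 2E 92.
In big-endian order the high byte comes first in memory.
The bytes are already most-significant first: 0x7CF32E92.

0x7CF32E92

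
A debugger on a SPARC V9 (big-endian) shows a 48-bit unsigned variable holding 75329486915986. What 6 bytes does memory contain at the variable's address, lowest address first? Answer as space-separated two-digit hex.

75329486915986 in hexadecimal, padded to 48 bits, is 0x4483034F0992.
Split into bytes (most-significant first): 44 83 03 4F 09 92.
Big-endian stores the most-significant byte at the lowest address.
So the memory order matches the most-significant-first order: 44 83 03 4F 09 92.

44 83 03 4F 09 92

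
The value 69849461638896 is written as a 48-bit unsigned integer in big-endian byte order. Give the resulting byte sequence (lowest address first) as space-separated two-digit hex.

3F 87 18 59 46 F0

69849461638896 in hexadecimal, padded to 48 bits, is 0x3F87185946F0.
Split into bytes (most-significant first): 3F 87 18 59 46 F0.
In big-endian order the high byte comes first in memory.
So the memory order matches the most-significant-first order: 3F 87 18 59 46 F0.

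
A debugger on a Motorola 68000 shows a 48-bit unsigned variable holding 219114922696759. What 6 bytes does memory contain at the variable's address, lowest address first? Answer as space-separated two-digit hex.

C7 48 AB 21 E0 37

219114922696759 in hexadecimal, padded to 48 bits, is 0xC748AB21E037.
Split into bytes (most-significant first): C7 48 AB 21 E0 37.
Big-endian stores the most-significant byte at the lowest address.
So the memory order matches the most-significant-first order: C7 48 AB 21 E0 37.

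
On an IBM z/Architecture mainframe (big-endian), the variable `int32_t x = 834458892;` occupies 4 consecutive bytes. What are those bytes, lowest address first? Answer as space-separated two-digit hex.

31 BC D5 0C

834458892 in hexadecimal, padded to 32 bits, is 0x31BCD50C.
Split into bytes (most-significant first): 31 BC D5 0C.
In big-endian order the high byte comes first in memory.
So the memory order matches the most-significant-first order: 31 BC D5 0C.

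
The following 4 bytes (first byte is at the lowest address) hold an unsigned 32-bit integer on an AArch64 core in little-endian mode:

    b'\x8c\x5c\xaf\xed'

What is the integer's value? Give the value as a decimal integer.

Little-endian: lowest address holds the least-significant byte.
Reassemble most-significant byte first: ED AF 5C 8C → 0xEDAF5C8C.
0xEDAF5C8C = 3987692684.

3987692684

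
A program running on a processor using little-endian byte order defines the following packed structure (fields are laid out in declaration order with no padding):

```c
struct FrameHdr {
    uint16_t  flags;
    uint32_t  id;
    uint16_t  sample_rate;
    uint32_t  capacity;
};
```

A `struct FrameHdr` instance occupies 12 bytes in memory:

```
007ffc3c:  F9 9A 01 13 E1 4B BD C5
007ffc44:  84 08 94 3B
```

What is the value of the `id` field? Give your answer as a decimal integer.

`id` follows `flags` (2 bytes), so it starts at byte offset 2 and occupies 4 bytes.
Bytes at offsets 2..5: 01 13 E1 4B.
In little-endian order the low byte comes first in memory.
Reassemble most-significant byte first: 4B E1 13 01 → 0x4BE11301.
0x4BE11301 = 1273041665.

1273041665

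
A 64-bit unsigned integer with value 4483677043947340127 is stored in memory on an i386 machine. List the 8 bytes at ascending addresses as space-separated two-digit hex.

4483677043947340127 in hexadecimal, padded to 64 bits, is 0x3E393884140E015F.
Split into bytes (most-significant first): 3E 39 38 84 14 0E 01 5F.
Little-endian: lowest address holds the least-significant byte.
So at ascending addresses the bytes are 5F 01 0E 14 84 38 39 3E.

5F 01 0E 14 84 38 39 3E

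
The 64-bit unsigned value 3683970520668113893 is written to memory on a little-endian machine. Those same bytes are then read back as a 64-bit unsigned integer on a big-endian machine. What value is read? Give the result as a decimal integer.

16504407887911002163

3683970520668113893 in 64-bit hexadecimal is 0x332017AB876F0BE5.
Stored little-endian, the bytes at ascending addresses are E5 0B 6F 87 AB 17 20 33.
Read back as big-endian, the last byte is least significant, giving 0xE50B6F87AB172033.
0xE50B6F87AB172033 = 16504407887911002163.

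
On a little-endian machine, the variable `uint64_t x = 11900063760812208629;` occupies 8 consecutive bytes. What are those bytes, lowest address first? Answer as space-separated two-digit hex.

F5 F1 B5 F3 F0 84 25 A5

11900063760812208629 in hexadecimal, padded to 64 bits, is 0xA52584F0F3B5F1F5.
Split into bytes (most-significant first): A5 25 84 F0 F3 B5 F1 F5.
In little-endian order the low byte comes first in memory.
So at ascending addresses the bytes are F5 F1 B5 F3 F0 84 25 A5.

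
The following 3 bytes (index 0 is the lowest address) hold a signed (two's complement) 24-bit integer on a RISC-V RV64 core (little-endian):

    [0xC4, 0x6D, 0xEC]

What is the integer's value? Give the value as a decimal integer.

-1282620

Little-endian stores the least-significant byte at the lowest address.
Reassemble most-significant byte first: EC 6D C4 → 0xEC6DC4.
Top bit is set, so as a signed 24-bit value this is 0xEC6DC4 − 2^24 = -1282620.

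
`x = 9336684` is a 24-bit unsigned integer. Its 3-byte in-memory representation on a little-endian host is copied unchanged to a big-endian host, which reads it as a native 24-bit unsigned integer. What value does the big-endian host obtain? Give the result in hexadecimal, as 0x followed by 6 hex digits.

9336684 in 24-bit hexadecimal is 0x8E776C.
Stored little-endian, the bytes at ascending addresses are 6C 77 8E.
Read back as big-endian, the last byte is least significant, giving 0x6C778E.

0x6C778E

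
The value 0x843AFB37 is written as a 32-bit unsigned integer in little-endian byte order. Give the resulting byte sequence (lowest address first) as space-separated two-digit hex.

Split into bytes (most-significant first): 84 3A FB 37.
In little-endian order the low byte comes first in memory.
So at ascending addresses the bytes are 37 FB 3A 84.

37 FB 3A 84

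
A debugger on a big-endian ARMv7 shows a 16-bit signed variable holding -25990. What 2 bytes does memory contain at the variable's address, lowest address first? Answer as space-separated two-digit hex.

Two's complement of -25990 in 16 bits: 25990 = 0x6586; invert → 0x9A79; add 1 → 0x9A7A.
Split into bytes (most-significant first): 9A 7A.
Big-endian stores the most-significant byte at the lowest address.
So the memory order matches the most-significant-first order: 9A 7A.

9A 7A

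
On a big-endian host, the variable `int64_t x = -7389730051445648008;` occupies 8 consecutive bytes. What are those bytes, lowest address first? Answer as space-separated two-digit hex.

99 72 67 AB B1 8D 95 78

Two's complement of -7389730051445648008 in 64 bits: 7389730051445648008 = 0x668D98544E726A88; invert → 0x997267ABB18D9577; add 1 → 0x997267ABB18D9578.
Split into bytes (most-significant first): 99 72 67 AB B1 8D 95 78.
Big-endian stores the most-significant byte at the lowest address.
So the memory order matches the most-significant-first order: 99 72 67 AB B1 8D 95 78.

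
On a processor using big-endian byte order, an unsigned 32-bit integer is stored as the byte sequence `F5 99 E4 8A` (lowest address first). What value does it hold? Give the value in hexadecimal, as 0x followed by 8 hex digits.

In big-endian order the high byte comes first in memory.
The bytes are already most-significant first: 0xF599E48A.

0xF599E48A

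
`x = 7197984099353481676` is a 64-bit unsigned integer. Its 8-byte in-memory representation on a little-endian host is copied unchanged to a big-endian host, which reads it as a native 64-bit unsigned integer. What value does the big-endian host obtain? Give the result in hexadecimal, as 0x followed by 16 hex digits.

7197984099353481676 in 64-bit hexadecimal is 0x63E46066DCDFD1CC.
Stored little-endian, the bytes at ascending addresses are CC D1 DF DC 66 60 E4 63.
Read back as big-endian, the last byte is least significant, giving 0xCCD1DFDC6660E463.

0xCCD1DFDC6660E463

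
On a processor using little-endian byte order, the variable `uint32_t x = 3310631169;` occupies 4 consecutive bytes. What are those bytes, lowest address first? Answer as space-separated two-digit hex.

3310631169 in hexadecimal, padded to 32 bits, is 0xC5543901.
Split into bytes (most-significant first): C5 54 39 01.
Little-endian: lowest address holds the least-significant byte.
So at ascending addresses the bytes are 01 39 54 C5.

01 39 54 C5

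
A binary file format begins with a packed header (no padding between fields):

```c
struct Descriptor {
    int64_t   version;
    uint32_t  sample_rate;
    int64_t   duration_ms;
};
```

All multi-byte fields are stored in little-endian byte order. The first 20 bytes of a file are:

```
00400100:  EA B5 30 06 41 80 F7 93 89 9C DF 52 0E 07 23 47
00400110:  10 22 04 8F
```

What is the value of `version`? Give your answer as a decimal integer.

-7784612414121527830

`version` is the first field, at byte offset 0, occupying 8 bytes.
Bytes at offsets 0..7: EA B5 30 06 41 80 F7 93.
Little-endian stores the least-significant byte at the lowest address.
Reassemble most-significant byte first: 93 F7 80 41 06 30 B5 EA → 0x93F780410630B5EA.
Top bit is set, so as a signed 64-bit value this is 0x93F780410630B5EA − 2^64 = -7784612414121527830.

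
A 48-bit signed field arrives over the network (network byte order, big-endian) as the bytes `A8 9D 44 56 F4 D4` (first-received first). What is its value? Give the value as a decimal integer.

Big-endian stores the most-significant byte at the lowest address.
The bytes are already most-significant first: 0xA89D4456F4D4.
Top bit is set, so as a signed 48-bit value this is 0xA89D4456F4D4 − 2^48 = -96081566829356.

-96081566829356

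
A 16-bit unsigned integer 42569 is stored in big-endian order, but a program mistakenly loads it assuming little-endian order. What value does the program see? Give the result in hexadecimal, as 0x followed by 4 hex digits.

42569 in 16-bit hexadecimal is 0xA649.
Stored big-endian, the bytes at ascending addresses are A6 49.
Read back as little-endian, the first byte is least significant, giving 0x49A6.

0x49A6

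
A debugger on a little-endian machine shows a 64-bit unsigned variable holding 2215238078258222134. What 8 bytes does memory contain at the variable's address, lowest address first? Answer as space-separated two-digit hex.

2215238078258222134 in hexadecimal, padded to 64 bits, is 0x1EBE1B4B9B801436.
Split into bytes (most-significant first): 1E BE 1B 4B 9B 80 14 36.
In little-endian order the low byte comes first in memory.
So at ascending addresses the bytes are 36 14 80 9B 4B 1B BE 1E.

36 14 80 9B 4B 1B BE 1E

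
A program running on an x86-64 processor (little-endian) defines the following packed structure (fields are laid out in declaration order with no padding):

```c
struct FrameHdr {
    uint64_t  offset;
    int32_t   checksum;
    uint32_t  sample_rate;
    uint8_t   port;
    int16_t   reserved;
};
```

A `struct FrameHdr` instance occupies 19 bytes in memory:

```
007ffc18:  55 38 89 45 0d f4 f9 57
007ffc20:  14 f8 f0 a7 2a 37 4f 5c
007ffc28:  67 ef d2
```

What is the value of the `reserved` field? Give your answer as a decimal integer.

`reserved` follows `offset` (8 B), `checksum` (4 B), `sample_rate` (4 B), `port` (1 B), so it starts at offset 8 + 4 + 4 + 1 = 17 and occupies 2 bytes.
Bytes at offsets 17..18: EF D2.
Little-endian stores the least-significant byte at the lowest address.
Reassemble most-significant byte first: D2 EF → 0xD2EF.
Top bit is set, so as a signed 16-bit value this is 0xD2EF − 2^16 = -11537.

-11537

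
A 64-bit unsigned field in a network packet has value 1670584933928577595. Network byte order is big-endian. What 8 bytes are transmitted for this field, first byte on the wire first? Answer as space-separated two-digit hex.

1670584933928577595 in hexadecimal, padded to 64 bits, is 0x172F1C2571EEAA3B.
Split into bytes (most-significant first): 17 2F 1C 25 71 EE AA 3B.
Big-endian stores the most-significant byte at the lowest address.
So the memory order matches the most-significant-first order: 17 2F 1C 25 71 EE AA 3B.

17 2F 1C 25 71 EE AA 3B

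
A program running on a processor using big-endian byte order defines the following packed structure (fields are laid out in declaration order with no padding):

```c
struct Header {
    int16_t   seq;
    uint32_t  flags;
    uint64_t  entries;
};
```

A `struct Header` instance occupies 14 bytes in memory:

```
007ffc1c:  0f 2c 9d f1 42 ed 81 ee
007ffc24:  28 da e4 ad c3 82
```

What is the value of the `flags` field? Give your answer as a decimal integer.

2649834221

`flags` follows `seq` (2 bytes), so it starts at byte offset 2 and occupies 4 bytes.
Bytes at offsets 2..5: 9D F1 42 ED.
In big-endian order the high byte comes first in memory.
The bytes are already most-significant first: 0x9DF142ED.
0x9DF142ED = 2649834221.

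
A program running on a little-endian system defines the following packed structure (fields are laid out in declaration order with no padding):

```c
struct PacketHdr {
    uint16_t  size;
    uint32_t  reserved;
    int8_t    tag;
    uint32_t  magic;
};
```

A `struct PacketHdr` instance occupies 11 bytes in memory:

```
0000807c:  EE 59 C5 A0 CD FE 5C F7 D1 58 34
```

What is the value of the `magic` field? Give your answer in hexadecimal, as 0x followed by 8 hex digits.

0x3458D1F7

`magic` follows `size` (2 B), `reserved` (4 B), `tag` (1 B), so it starts at offset 2 + 4 + 1 = 7 and occupies 4 bytes.
Bytes at offsets 7..10: F7 D1 58 34.
Little-endian stores the least-significant byte at the lowest address.
Reassemble most-significant byte first: 34 58 D1 F7 → 0x3458D1F7.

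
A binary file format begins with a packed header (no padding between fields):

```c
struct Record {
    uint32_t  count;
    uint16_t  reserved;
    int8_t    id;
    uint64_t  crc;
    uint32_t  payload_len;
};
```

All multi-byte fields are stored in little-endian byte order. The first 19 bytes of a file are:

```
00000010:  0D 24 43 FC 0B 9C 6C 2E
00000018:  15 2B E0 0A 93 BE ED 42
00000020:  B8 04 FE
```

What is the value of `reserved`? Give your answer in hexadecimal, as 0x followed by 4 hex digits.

0x9C0B

`reserved` follows `count` (4 bytes), so it starts at byte offset 4 and occupies 2 bytes.
Bytes at offsets 4..5: 0B 9C.
Little-endian: lowest address holds the least-significant byte.
Reassemble most-significant byte first: 9C 0B → 0x9C0B.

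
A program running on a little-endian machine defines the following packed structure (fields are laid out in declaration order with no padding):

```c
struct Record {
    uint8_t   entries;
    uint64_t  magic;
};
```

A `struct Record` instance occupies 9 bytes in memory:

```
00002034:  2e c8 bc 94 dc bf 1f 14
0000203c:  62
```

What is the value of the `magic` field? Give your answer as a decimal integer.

`magic` follows `entries` (1 byte), so it starts at byte offset 1 and occupies 8 bytes.
Bytes at offsets 1..8: C8 BC 94 DC BF 1F 14 62.
Little-endian: lowest address holds the least-significant byte.
Reassemble most-significant byte first: 62 14 1F BF DC 94 BC C8 → 0x62141FBFDC94BCC8.
0x62141FBFDC94BCC8 = 7067308624151100616.

7067308624151100616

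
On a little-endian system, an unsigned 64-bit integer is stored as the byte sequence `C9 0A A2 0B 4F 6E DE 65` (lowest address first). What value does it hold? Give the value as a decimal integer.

7340425728437127881

Little-endian stores the least-significant byte at the lowest address.
Reassemble most-significant byte first: 65 DE 6E 4F 0B A2 0A C9 → 0x65DE6E4F0BA20AC9.
0x65DE6E4F0BA20AC9 = 7340425728437127881.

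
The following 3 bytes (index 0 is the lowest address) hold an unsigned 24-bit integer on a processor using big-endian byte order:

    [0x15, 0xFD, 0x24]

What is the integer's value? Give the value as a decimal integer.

Big-endian: lowest address holds the most-significant byte.
The bytes are already most-significant first: 0x15FD24.
0x15FD24 = 1441060.

1441060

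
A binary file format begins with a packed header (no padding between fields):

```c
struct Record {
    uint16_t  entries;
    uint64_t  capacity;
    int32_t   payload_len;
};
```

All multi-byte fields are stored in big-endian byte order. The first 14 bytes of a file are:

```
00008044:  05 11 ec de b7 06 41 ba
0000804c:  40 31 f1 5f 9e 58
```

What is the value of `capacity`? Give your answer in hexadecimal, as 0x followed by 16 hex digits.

`capacity` follows `entries` (2 bytes), so it starts at byte offset 2 and occupies 8 bytes.
Bytes at offsets 2..9: EC DE B7 06 41 BA 40 31.
Big-endian stores the most-significant byte at the lowest address.
The bytes are already most-significant first: 0xECDEB70641BA4031.

0xECDEB70641BA4031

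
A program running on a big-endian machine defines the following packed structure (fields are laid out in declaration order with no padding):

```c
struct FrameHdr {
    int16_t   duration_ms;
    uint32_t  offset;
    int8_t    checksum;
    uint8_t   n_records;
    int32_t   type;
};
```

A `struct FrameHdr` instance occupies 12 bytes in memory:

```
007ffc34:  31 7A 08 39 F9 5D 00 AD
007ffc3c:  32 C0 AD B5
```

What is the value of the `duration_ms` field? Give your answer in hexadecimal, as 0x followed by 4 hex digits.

0x317A

`duration_ms` is the first field, at byte offset 0, occupying 2 bytes.
Bytes at offsets 0..1: 31 7A.
In big-endian order the high byte comes first in memory.
The bytes are already most-significant first: 0x317A.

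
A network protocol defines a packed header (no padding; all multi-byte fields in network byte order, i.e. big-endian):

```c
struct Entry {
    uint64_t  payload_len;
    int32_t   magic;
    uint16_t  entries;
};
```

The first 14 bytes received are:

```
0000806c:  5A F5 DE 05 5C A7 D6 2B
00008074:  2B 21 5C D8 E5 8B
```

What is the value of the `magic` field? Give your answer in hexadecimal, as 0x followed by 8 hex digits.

0x2B215CD8

`magic` follows `payload_len` (8 bytes), so it starts at byte offset 8 and occupies 4 bytes.
Bytes at offsets 8..11: 2B 21 5C D8.
Big-endian stores the most-significant byte at the lowest address.
The bytes are already most-significant first: 0x2B215CD8.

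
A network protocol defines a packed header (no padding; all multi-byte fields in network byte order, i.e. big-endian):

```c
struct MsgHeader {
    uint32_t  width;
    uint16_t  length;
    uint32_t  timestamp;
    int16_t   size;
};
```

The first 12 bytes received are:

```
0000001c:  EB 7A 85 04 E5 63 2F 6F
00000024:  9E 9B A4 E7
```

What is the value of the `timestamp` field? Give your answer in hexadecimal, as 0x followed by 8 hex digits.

`timestamp` follows `width` (4 B), `length` (2 B), so it starts at offset 4 + 2 = 6 and occupies 4 bytes.
Bytes at offsets 6..9: 2F 6F 9E 9B.
In big-endian order the high byte comes first in memory.
The bytes are already most-significant first: 0x2F6F9E9B.

0x2F6F9E9B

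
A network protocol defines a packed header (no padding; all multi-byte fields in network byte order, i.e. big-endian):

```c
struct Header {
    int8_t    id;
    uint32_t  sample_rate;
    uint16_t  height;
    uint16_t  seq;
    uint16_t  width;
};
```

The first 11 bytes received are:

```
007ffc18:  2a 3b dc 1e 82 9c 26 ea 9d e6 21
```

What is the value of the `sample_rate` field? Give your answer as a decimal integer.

1004281474

`sample_rate` follows `id` (1 byte), so it starts at byte offset 1 and occupies 4 bytes.
Bytes at offsets 1..4: 3B DC 1E 82.
In big-endian order the high byte comes first in memory.
The bytes are already most-significant first: 0x3BDC1E82.
0x3BDC1E82 = 1004281474.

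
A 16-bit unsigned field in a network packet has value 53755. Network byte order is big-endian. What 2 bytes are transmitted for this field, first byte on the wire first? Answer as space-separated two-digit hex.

D1 FB

53755 in hexadecimal, padded to 16 bits, is 0xD1FB.
Split into bytes (most-significant first): D1 FB.
Big-endian stores the most-significant byte at the lowest address.
So the memory order matches the most-significant-first order: D1 FB.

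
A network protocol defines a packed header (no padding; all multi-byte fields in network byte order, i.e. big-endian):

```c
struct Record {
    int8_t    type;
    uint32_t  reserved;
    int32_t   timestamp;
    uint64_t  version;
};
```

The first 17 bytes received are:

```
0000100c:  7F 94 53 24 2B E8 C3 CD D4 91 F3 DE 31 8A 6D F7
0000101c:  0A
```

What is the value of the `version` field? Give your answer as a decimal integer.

10516993859197466378

`version` follows `type` (1 B), `reserved` (4 B), `timestamp` (4 B), so it starts at offset 1 + 4 + 4 = 9 and occupies 8 bytes.
Bytes at offsets 9..16: 91 F3 DE 31 8A 6D F7 0A.
Big-endian stores the most-significant byte at the lowest address.
The bytes are already most-significant first: 0x91F3DE318A6DF70A.
0x91F3DE318A6DF70A = 10516993859197466378.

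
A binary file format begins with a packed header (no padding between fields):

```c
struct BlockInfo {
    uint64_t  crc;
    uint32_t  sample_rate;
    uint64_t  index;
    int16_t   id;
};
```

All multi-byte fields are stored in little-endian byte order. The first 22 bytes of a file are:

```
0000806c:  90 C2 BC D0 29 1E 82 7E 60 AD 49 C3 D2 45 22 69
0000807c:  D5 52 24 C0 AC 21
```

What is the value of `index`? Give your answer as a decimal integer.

13845282230989112786

`index` follows `crc` (8 B), `sample_rate` (4 B), so it starts at offset 8 + 4 = 12 and occupies 8 bytes.
Bytes at offsets 12..19: D2 45 22 69 D5 52 24 C0.
Little-endian: lowest address holds the least-significant byte.
Reassemble most-significant byte first: C0 24 52 D5 69 22 45 D2 → 0xC02452D5692245D2.
0xC02452D5692245D2 = 13845282230989112786.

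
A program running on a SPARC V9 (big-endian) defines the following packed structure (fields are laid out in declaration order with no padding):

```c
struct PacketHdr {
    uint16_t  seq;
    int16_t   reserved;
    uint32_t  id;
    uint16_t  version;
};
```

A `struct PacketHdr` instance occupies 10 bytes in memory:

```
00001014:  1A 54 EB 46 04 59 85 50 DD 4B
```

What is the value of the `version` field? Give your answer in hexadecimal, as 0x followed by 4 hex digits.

`version` follows `seq` (2 B), `reserved` (2 B), `id` (4 B), so it starts at offset 2 + 2 + 4 = 8 and occupies 2 bytes.
Bytes at offsets 8..9: DD 4B.
Big-endian: lowest address holds the most-significant byte.
The bytes are already most-significant first: 0xDD4B.

0xDD4B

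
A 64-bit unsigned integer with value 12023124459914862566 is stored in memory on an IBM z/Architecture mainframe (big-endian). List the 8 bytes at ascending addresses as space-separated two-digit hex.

12023124459914862566 in hexadecimal, padded to 64 bits, is 0xA6DAB7FEBB891FE6.
Split into bytes (most-significant first): A6 DA B7 FE BB 89 1F E6.
Big-endian stores the most-significant byte at the lowest address.
So the memory order matches the most-significant-first order: A6 DA B7 FE BB 89 1F E6.

A6 DA B7 FE BB 89 1F E6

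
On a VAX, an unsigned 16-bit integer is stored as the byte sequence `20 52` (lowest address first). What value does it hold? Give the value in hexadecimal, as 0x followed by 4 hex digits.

Little-endian: lowest address holds the least-significant byte.
Reassemble most-significant byte first: 52 20 → 0x5220.

0x5220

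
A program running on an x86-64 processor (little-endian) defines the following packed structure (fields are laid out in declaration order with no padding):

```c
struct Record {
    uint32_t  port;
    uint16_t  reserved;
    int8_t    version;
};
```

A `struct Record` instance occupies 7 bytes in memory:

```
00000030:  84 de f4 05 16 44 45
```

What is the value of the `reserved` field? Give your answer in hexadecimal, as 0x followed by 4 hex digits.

`reserved` follows `port` (4 bytes), so it starts at byte offset 4 and occupies 2 bytes.
Bytes at offsets 4..5: 16 44.
In little-endian order the low byte comes first in memory.
Reassemble most-significant byte first: 44 16 → 0x4416.

0x4416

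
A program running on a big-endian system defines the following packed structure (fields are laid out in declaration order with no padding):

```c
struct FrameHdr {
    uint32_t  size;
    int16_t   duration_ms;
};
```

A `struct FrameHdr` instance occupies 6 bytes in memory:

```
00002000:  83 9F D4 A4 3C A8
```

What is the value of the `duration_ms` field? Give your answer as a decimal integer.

`duration_ms` follows `size` (4 bytes), so it starts at byte offset 4 and occupies 2 bytes.
Bytes at offsets 4..5: 3C A8.
Big-endian stores the most-significant byte at the lowest address.
The bytes are already most-significant first: 0x3CA8.
0x3CA8 = 15528.

15528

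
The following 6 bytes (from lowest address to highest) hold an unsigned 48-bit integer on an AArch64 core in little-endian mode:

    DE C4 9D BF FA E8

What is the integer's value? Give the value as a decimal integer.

In little-endian order the low byte comes first in memory.
Reassemble most-significant byte first: E8 FA BF 9D C4 DE → 0xE8FABF9DC4DE.
0xE8FABF9DC4DE = 256163654255838.

256163654255838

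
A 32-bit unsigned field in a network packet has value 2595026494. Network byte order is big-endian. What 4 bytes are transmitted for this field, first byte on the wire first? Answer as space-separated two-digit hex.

2595026494 in hexadecimal, padded to 32 bits, is 0x9AACF63E.
Split into bytes (most-significant first): 9A AC F6 3E.
Big-endian: lowest address holds the most-significant byte.
So the memory order matches the most-significant-first order: 9A AC F6 3E.

9A AC F6 3E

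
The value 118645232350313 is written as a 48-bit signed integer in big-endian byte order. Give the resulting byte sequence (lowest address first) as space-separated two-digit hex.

6B E8 3E ED B4 69

118645232350313 in hexadecimal, padded to 48 bits, is 0x6BE83EEDB469.
Split into bytes (most-significant first): 6B E8 3E ED B4 69.
In big-endian order the high byte comes first in memory.
So the memory order matches the most-significant-first order: 6B E8 3E ED B4 69.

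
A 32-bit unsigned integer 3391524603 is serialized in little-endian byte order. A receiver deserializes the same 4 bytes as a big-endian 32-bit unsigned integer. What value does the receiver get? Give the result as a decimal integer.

3391524603 in 32-bit hexadecimal is 0xCA268EFB.
Stored little-endian, the bytes at ascending addresses are FB 8E 26 CA.
Read back as big-endian, the last byte is least significant, giving 0xFB8E26CA.
0xFB8E26CA = 4220397258.

4220397258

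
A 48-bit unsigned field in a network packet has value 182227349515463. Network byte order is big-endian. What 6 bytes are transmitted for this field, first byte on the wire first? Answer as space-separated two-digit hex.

A5 BC 1C 6F AC C7

182227349515463 in hexadecimal, padded to 48 bits, is 0xA5BC1C6FACC7.
Split into bytes (most-significant first): A5 BC 1C 6F AC C7.
In big-endian order the high byte comes first in memory.
So the memory order matches the most-significant-first order: A5 BC 1C 6F AC C7.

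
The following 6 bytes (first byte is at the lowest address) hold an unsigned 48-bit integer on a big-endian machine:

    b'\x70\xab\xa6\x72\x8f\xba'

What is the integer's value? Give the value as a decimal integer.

Big-endian: lowest address holds the most-significant byte.
The bytes are already most-significant first: 0x70ABA6728FBA.
0x70ABA6728FBA = 123882534244282.

123882534244282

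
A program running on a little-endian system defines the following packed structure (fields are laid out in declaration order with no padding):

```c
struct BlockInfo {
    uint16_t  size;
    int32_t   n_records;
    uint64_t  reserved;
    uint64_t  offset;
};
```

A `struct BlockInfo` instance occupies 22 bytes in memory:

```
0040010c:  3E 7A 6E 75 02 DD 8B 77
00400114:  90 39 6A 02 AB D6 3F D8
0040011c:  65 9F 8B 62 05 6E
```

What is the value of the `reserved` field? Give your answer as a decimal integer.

`reserved` follows `size` (2 B), `n_records` (4 B), so it starts at offset 2 + 4 = 6 and occupies 8 bytes.
Bytes at offsets 6..13: 8B 77 90 39 6A 02 AB D6.
In little-endian order the low byte comes first in memory.
Reassemble most-significant byte first: D6 AB 02 6A 39 90 77 8B → 0xD6AB026A3990778B.
0xD6AB026A3990778B = 15468460000389658507.

15468460000389658507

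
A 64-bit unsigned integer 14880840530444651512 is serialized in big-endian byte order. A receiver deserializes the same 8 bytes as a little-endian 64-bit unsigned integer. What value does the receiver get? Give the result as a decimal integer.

14880840530444651512 in 64-bit hexadecimal is 0xCE835D9ED0638BF8.
Stored big-endian, the bytes at ascending addresses are CE 83 5D 9E D0 63 8B F8.
Read back as little-endian, the first byte is least significant, giving 0xF88B63D09E5D83CE.
0xF88B63D09E5D83CE = 17909518090830185422.

17909518090830185422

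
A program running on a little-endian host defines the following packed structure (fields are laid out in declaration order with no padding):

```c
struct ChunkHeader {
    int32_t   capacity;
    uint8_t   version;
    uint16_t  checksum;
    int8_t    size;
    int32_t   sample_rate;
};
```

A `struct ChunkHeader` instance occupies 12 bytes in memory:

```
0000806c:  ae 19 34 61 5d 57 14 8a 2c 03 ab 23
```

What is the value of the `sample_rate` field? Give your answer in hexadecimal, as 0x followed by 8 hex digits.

0x23AB032C

`sample_rate` follows `capacity` (4 B), `version` (1 B), `checksum` (2 B), `size` (1 B), so it starts at offset 4 + 1 + 2 + 1 = 8 and occupies 4 bytes.
Bytes at offsets 8..11: 2C 03 AB 23.
Little-endian: lowest address holds the least-significant byte.
Reassemble most-significant byte first: 23 AB 03 2C → 0x23AB032C.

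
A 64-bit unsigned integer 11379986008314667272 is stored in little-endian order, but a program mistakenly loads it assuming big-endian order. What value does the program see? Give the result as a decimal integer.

639935657289248157

11379986008314667272 in 64-bit hexadecimal is 0x9DEDD4FB1682E108.
Stored little-endian, the bytes at ascending addresses are 08 E1 82 16 FB D4 ED 9D.
Read back as big-endian, the last byte is least significant, giving 0x08E18216FBD4ED9D.
0x08E18216FBD4ED9D = 639935657289248157.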